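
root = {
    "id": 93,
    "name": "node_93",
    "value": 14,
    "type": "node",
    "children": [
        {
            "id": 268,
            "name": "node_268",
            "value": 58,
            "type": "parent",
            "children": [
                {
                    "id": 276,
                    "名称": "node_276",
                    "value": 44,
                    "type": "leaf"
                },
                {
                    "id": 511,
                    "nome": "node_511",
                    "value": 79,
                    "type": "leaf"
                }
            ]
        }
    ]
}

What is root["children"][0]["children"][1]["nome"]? "node_511"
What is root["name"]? "node_93"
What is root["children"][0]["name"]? "node_268"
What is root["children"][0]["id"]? 268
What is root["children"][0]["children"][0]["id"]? 276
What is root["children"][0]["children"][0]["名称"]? "node_276"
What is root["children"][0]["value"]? 58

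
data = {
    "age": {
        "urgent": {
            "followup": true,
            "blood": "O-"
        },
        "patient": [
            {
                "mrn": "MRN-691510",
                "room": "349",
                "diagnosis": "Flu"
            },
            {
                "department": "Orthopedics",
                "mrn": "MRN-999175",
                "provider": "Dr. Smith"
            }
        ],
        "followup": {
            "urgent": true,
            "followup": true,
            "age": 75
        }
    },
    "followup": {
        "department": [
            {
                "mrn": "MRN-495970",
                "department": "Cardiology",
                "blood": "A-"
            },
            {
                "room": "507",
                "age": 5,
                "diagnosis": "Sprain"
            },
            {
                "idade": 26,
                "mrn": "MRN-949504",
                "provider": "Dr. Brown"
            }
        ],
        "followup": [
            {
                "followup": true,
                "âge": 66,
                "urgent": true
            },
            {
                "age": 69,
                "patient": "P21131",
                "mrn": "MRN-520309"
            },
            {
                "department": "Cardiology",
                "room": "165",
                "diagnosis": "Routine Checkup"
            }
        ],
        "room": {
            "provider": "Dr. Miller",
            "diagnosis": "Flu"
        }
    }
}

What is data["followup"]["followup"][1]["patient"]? "P21131"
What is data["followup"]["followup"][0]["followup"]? True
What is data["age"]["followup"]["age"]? 75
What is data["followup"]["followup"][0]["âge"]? 66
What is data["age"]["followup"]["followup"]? True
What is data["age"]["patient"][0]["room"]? "349"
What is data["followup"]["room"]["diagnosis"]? "Flu"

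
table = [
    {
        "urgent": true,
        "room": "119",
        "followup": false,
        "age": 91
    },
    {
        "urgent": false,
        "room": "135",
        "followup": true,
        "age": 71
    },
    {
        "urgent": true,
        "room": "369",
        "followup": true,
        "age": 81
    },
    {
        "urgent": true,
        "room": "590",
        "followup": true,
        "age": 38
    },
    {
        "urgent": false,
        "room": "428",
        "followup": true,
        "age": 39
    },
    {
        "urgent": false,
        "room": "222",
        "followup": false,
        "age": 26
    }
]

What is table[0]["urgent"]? True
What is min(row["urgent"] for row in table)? False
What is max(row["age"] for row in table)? 91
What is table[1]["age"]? 71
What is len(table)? 6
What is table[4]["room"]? "428"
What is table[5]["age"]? 26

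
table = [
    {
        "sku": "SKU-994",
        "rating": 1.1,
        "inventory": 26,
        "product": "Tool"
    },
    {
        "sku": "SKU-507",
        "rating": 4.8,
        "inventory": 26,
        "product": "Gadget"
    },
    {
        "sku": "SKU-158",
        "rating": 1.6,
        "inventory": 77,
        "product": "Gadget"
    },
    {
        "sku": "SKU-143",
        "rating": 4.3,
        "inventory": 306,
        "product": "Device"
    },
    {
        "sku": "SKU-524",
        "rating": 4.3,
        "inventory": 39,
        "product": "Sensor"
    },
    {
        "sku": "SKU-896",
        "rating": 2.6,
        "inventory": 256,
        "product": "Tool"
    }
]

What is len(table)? 6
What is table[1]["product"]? "Gadget"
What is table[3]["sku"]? "SKU-143"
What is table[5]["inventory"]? 256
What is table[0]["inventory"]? 26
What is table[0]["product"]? "Tool"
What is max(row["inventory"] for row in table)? 306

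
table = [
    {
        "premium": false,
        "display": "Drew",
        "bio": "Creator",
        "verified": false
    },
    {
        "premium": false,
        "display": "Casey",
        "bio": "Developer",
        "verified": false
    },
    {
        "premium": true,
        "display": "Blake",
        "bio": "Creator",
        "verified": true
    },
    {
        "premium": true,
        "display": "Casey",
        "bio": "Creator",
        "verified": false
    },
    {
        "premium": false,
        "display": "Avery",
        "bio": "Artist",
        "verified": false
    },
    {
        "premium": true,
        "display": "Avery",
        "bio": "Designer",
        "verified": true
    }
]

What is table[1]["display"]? "Casey"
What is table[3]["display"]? "Casey"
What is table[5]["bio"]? "Designer"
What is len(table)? 6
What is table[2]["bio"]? "Creator"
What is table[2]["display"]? "Blake"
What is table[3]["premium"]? True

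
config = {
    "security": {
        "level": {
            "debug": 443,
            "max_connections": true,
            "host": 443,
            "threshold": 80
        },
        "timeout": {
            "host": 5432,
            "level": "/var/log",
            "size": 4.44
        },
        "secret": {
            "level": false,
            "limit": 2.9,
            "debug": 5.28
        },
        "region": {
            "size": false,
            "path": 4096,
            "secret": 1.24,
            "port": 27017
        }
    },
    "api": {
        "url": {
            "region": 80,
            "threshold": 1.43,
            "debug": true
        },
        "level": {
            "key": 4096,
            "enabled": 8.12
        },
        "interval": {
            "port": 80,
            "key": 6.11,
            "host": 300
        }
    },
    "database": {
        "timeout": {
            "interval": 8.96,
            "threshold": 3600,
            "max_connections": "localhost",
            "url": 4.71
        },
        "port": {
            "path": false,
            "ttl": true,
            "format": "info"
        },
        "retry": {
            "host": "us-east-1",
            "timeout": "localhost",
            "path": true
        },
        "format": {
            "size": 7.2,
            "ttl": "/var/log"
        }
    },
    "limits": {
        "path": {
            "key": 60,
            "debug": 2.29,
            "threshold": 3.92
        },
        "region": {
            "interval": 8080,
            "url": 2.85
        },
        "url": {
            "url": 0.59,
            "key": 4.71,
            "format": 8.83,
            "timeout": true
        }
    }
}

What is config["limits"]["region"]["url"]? 2.85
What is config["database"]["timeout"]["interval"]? 8.96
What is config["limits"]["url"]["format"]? 8.83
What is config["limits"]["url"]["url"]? 0.59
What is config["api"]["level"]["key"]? 4096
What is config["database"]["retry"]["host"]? "us-east-1"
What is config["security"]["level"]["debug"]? 443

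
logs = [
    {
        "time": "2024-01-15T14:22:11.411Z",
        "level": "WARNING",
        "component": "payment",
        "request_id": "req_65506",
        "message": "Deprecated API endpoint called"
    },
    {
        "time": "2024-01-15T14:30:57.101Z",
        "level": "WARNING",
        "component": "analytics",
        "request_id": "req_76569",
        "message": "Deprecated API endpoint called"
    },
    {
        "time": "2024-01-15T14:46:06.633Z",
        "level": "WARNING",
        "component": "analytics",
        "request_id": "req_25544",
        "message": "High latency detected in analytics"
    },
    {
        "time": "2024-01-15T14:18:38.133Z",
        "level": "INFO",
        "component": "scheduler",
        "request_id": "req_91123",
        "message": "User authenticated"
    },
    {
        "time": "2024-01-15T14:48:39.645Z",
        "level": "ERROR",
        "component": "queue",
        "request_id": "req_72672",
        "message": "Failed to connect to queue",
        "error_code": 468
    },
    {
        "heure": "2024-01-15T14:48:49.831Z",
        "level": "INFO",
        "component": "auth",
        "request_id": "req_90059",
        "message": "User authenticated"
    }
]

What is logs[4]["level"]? "ERROR"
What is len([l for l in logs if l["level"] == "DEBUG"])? 0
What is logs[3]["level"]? "INFO"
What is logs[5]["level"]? "INFO"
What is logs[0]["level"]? "WARNING"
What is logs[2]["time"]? "2024-01-15T14:46:06.633Z"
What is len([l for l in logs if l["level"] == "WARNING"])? 3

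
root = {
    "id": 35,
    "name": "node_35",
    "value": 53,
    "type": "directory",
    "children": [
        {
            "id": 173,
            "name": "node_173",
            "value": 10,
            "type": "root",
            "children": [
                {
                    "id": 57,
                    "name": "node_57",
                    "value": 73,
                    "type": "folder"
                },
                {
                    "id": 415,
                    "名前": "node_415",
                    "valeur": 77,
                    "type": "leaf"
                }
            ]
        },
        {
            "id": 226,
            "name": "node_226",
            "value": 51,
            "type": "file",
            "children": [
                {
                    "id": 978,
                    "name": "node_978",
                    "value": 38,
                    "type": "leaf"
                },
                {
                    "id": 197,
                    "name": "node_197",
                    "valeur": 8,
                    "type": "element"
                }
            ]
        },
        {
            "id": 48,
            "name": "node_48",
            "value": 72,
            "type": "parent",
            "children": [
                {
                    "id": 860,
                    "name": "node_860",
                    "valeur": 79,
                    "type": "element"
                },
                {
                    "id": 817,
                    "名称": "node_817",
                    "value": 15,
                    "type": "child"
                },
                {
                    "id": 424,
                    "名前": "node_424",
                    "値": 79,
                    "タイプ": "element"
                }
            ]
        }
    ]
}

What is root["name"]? "node_35"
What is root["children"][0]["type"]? "root"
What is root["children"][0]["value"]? 10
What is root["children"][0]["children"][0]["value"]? 73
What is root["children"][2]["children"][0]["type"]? "element"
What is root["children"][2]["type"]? "parent"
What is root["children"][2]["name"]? "node_48"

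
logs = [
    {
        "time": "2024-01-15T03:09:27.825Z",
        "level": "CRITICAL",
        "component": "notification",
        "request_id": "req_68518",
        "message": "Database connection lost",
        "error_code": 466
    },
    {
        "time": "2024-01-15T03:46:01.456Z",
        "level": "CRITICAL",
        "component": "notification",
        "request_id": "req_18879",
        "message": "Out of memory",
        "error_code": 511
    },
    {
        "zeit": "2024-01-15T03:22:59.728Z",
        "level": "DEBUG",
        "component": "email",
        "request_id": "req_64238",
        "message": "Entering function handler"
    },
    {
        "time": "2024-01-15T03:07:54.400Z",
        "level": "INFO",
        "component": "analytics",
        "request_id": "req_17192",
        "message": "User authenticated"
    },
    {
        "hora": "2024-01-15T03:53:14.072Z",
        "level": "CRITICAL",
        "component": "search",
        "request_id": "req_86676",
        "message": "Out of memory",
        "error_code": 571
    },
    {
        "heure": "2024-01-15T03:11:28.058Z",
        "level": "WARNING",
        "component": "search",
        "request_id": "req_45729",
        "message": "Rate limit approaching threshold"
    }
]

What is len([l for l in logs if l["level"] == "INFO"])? 1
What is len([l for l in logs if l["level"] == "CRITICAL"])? 3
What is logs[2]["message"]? "Entering function handler"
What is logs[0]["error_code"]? 466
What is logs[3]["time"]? "2024-01-15T03:07:54.400Z"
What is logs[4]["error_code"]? 571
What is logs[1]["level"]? "CRITICAL"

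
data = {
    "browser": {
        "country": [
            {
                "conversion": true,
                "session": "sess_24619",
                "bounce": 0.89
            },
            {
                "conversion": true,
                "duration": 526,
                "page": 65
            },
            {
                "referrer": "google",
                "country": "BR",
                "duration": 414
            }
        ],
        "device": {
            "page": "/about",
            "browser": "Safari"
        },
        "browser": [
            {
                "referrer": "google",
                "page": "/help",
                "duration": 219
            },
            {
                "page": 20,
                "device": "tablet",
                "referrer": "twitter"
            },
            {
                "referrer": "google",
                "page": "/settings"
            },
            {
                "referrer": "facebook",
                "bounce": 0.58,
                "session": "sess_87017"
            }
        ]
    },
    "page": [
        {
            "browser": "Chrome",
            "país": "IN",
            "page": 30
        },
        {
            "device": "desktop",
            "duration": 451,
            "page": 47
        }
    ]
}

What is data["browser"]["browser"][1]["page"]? 20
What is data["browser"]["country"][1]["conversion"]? True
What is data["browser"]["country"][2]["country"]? "BR"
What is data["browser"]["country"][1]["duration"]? 526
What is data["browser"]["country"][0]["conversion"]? True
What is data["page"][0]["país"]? "IN"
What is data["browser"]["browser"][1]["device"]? "tablet"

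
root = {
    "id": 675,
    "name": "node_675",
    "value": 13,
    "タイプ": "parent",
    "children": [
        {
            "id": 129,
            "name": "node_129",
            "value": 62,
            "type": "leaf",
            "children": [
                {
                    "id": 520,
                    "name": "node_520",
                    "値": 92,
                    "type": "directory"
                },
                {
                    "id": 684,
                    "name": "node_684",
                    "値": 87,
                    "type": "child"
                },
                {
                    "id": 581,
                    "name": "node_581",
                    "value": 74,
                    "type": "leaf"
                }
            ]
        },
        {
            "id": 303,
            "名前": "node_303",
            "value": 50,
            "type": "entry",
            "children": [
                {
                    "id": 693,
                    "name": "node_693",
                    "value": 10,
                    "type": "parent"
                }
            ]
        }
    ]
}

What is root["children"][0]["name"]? "node_129"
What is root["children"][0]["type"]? "leaf"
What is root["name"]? "node_675"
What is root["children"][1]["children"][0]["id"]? 693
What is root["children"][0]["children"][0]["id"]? 520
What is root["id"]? 675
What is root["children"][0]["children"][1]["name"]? "node_684"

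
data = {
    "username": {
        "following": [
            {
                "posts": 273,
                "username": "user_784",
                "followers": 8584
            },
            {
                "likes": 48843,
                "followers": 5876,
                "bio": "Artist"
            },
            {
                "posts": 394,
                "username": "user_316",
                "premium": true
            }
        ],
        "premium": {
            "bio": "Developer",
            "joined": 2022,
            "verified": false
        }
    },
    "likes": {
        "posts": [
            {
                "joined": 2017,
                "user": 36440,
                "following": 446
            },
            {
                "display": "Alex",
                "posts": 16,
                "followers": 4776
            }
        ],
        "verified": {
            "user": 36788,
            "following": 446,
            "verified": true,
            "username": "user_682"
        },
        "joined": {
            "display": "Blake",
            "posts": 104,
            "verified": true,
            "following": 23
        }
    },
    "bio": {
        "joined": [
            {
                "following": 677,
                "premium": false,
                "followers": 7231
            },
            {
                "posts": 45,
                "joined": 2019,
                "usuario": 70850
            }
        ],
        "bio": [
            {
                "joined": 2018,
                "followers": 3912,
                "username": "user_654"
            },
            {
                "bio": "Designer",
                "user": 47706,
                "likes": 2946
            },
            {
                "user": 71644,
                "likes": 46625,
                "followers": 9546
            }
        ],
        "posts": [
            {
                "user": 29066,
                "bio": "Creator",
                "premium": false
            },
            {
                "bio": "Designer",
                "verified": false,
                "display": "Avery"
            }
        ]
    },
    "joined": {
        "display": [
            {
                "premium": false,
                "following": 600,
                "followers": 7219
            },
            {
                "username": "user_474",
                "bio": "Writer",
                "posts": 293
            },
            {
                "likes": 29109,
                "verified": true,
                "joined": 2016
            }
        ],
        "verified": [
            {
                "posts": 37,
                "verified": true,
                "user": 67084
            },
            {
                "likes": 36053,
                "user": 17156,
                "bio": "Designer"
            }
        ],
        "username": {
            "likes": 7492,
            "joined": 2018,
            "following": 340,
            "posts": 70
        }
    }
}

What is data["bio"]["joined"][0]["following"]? 677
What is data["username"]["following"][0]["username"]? "user_784"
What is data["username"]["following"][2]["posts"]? 394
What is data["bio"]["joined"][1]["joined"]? 2019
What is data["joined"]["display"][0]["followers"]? 7219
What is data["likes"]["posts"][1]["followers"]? 4776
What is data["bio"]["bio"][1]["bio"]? "Designer"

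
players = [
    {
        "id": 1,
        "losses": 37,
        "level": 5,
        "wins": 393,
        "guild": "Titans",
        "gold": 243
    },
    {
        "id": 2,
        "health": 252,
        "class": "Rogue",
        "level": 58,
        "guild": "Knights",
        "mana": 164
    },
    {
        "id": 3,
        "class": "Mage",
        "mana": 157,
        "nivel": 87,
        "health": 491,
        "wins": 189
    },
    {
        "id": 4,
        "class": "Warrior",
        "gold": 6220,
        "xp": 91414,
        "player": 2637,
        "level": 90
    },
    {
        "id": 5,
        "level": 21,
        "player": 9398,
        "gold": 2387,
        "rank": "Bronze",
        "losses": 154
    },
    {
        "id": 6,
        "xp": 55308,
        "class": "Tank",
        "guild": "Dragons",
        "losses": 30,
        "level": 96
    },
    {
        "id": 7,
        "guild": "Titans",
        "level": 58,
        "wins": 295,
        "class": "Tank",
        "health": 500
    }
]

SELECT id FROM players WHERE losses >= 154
[5]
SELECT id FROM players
[1, 2, 3, 4, 5, 6, 7]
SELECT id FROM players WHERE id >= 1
[1, 2, 3, 4, 5, 6, 7]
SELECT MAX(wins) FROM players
393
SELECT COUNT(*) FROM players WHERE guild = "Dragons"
1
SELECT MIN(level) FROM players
5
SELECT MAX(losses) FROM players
154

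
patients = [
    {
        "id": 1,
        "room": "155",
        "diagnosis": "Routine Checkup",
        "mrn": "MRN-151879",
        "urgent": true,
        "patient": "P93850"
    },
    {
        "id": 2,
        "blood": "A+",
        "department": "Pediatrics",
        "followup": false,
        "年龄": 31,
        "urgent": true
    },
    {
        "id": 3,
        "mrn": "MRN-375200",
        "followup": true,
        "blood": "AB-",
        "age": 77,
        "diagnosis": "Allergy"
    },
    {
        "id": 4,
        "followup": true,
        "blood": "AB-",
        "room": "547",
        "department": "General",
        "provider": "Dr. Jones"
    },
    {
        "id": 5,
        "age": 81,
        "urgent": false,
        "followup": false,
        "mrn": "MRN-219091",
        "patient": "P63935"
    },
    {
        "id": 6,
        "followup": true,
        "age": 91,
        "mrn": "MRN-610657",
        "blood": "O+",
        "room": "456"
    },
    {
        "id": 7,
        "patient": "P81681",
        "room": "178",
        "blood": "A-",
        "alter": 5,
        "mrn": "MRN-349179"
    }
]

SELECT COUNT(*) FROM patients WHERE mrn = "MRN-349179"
1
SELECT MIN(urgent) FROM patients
False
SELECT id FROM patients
[1, 2, 3, 4, 5, 6, 7]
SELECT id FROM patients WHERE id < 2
[1]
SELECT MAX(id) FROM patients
7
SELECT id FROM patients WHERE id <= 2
[1, 2]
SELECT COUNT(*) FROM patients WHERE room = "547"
1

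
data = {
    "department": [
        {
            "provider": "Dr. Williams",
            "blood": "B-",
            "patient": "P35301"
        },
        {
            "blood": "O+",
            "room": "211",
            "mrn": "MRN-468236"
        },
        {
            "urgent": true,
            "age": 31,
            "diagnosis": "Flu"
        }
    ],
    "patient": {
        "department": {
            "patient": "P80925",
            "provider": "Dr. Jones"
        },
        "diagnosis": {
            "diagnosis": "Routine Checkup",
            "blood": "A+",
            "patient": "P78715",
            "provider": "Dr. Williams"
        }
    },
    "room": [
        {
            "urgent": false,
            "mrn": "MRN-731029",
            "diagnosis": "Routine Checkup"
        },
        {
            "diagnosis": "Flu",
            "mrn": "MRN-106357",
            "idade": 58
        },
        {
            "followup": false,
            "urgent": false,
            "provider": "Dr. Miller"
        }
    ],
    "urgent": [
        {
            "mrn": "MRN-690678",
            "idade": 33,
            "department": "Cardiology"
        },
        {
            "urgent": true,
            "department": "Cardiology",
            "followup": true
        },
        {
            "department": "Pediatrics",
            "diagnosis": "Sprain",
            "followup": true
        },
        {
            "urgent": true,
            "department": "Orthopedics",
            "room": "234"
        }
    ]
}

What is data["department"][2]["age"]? 31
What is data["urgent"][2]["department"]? "Pediatrics"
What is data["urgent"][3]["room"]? "234"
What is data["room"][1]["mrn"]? "MRN-106357"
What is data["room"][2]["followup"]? False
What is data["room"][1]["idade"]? 58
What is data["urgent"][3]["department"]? "Orthopedics"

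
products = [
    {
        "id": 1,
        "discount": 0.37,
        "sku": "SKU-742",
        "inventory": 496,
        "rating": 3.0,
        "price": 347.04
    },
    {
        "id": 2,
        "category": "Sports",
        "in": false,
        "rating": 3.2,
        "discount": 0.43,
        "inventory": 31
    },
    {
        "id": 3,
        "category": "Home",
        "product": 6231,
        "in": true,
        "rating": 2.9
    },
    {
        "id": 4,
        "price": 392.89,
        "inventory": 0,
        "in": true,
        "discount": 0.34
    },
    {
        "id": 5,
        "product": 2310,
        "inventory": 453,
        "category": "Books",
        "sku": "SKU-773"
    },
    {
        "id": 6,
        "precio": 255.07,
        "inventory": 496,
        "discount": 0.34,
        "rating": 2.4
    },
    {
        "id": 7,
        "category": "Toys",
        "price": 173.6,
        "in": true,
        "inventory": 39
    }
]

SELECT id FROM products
[1, 2, 3, 4, 5, 6, 7]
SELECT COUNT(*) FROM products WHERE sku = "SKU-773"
1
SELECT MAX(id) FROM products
7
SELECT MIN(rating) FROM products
2.4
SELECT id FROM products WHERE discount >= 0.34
[1, 2, 4, 6]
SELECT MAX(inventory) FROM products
496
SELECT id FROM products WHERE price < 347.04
[7]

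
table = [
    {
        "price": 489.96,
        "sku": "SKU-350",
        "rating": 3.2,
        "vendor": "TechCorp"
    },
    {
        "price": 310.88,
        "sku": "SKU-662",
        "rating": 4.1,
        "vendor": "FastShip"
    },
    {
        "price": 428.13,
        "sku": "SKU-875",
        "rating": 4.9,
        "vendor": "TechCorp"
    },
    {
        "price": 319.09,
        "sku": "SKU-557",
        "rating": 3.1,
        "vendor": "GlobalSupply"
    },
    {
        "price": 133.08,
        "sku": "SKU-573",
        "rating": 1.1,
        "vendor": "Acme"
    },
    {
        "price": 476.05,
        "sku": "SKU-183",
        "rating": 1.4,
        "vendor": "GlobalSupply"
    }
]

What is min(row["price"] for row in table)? 133.08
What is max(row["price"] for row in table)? 489.96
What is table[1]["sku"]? "SKU-662"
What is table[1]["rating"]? 4.1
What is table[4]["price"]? 133.08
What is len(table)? 6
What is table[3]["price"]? 319.09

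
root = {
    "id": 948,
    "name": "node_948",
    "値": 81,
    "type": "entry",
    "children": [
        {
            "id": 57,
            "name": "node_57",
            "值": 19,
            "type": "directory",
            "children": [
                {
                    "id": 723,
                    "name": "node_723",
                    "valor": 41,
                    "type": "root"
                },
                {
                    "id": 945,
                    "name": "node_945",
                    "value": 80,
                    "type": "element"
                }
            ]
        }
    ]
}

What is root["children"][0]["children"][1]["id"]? 945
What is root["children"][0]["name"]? "node_57"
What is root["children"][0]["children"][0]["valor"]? 41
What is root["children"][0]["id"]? 57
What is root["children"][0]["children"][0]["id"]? 723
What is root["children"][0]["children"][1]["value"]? 80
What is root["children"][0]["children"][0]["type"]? "root"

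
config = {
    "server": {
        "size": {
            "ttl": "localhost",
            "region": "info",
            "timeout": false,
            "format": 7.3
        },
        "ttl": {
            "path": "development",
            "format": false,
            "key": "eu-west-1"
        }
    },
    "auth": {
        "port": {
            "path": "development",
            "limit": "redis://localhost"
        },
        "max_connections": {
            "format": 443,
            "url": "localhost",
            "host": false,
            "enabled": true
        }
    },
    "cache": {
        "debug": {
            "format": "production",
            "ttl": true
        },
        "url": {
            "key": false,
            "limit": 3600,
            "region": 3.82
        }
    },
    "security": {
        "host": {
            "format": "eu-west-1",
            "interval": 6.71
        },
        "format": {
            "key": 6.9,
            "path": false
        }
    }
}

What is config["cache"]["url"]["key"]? False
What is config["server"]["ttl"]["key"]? "eu-west-1"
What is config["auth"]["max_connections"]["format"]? 443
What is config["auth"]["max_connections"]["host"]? False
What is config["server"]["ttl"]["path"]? "development"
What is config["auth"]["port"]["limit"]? "redis://localhost"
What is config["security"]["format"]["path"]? False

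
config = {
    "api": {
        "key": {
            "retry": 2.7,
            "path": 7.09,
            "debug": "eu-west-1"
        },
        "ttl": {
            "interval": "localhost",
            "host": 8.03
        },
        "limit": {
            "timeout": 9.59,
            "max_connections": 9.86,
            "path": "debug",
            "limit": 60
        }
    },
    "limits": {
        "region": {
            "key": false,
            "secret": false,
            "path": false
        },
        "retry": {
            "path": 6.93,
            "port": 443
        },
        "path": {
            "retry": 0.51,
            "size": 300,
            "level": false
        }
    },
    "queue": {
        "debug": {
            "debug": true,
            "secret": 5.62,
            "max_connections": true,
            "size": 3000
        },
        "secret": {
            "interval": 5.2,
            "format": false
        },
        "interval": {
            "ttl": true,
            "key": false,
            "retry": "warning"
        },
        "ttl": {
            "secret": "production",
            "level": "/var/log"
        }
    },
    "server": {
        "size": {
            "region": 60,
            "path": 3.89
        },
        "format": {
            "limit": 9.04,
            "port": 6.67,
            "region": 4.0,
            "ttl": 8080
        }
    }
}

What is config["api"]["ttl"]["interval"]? "localhost"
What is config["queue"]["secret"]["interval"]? 5.2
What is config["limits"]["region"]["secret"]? False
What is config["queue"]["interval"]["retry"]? "warning"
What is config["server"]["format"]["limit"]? 9.04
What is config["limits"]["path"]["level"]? False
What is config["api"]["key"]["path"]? 7.09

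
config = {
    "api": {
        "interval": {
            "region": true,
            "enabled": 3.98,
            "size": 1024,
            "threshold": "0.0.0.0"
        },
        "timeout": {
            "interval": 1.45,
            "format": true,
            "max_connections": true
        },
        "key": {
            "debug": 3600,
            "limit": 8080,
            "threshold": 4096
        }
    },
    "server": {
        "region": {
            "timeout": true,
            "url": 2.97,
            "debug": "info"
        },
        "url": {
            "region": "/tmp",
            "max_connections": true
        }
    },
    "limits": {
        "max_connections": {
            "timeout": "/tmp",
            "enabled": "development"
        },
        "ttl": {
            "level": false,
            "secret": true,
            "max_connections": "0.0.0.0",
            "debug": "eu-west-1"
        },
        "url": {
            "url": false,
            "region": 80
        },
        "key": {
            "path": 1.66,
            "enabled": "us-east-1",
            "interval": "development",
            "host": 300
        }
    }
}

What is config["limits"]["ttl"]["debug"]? "eu-west-1"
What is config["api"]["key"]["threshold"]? 4096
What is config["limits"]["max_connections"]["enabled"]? "development"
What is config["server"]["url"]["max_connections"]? True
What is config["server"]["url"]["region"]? "/tmp"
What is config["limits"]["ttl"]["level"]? False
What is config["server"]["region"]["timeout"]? True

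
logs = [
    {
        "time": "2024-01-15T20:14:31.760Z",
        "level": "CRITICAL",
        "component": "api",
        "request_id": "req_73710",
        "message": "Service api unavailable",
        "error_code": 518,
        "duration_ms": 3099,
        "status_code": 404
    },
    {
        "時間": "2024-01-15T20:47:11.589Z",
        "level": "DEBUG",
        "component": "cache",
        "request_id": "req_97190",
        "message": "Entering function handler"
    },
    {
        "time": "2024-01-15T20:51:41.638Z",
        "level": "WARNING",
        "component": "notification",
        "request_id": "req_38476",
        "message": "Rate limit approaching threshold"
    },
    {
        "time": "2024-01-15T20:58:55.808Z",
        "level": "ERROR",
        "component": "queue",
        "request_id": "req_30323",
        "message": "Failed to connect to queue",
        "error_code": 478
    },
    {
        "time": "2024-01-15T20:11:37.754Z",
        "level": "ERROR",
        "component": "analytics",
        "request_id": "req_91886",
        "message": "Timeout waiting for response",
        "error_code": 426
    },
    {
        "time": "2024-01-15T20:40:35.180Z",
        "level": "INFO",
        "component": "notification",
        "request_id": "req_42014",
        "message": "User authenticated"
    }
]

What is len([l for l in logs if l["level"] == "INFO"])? 1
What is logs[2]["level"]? "WARNING"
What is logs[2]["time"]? "2024-01-15T20:51:41.638Z"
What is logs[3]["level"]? "ERROR"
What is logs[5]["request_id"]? "req_42014"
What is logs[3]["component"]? "queue"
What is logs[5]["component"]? "notification"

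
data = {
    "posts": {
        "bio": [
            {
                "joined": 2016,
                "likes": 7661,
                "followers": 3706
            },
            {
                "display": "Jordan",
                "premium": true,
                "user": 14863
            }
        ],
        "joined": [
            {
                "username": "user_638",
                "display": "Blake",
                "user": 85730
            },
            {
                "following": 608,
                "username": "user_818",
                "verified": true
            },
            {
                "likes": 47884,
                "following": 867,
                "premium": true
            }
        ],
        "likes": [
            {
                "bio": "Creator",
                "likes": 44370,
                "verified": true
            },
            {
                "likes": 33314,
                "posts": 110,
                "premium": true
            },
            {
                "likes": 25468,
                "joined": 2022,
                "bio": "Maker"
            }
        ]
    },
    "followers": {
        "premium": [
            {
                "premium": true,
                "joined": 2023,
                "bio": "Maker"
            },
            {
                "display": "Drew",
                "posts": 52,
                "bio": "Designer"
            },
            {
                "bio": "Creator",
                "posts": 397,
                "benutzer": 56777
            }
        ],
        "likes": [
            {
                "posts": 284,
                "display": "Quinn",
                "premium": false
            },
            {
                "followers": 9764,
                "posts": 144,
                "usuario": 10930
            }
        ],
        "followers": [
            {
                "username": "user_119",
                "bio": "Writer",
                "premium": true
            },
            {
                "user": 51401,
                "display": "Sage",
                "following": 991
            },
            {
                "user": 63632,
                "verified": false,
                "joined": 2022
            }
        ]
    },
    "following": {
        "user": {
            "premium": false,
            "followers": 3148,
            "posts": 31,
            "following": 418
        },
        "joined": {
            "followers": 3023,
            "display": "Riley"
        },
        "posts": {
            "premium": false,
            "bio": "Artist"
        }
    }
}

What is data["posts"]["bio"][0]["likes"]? 7661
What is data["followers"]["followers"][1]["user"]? 51401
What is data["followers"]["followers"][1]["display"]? "Sage"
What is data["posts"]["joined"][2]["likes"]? 47884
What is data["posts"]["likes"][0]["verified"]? True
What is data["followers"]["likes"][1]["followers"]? 9764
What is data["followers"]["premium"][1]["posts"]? 52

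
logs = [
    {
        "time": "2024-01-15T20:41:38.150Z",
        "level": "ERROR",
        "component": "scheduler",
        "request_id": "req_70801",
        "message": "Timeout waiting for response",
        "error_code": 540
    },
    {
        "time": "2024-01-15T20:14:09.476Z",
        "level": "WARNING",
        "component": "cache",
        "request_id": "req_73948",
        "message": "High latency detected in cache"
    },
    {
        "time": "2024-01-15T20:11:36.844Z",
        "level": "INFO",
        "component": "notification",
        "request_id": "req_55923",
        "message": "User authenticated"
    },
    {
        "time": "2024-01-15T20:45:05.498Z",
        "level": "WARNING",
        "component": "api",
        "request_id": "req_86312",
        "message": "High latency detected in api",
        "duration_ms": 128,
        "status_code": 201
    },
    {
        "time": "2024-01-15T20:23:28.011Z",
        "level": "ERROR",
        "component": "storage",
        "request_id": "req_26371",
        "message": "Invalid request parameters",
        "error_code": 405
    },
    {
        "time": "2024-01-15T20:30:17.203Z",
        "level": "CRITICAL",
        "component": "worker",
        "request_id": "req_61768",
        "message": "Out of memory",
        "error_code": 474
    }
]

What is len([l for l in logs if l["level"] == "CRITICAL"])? 1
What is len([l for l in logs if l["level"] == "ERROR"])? 2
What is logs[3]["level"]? "WARNING"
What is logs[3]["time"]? "2024-01-15T20:45:05.498Z"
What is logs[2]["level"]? "INFO"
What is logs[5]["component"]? "worker"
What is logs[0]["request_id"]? "req_70801"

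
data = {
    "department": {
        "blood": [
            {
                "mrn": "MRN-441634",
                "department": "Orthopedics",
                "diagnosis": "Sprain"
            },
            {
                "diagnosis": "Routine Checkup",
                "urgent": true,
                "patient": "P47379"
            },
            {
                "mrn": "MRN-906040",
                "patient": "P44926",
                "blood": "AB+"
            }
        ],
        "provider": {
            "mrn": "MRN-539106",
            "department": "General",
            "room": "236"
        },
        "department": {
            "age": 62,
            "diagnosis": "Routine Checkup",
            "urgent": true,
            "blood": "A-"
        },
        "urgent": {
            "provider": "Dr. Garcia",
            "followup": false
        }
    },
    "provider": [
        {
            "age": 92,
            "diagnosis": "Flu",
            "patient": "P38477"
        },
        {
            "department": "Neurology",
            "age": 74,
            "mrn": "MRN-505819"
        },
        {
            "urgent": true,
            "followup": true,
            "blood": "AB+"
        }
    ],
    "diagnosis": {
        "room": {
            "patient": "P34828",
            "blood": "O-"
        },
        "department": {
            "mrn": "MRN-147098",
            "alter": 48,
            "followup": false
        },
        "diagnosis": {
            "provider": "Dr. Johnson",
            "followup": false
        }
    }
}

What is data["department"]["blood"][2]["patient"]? "P44926"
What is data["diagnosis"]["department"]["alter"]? 48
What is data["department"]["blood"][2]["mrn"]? "MRN-906040"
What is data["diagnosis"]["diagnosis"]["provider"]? "Dr. Johnson"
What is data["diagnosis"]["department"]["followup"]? False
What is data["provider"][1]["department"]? "Neurology"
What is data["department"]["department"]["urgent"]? True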